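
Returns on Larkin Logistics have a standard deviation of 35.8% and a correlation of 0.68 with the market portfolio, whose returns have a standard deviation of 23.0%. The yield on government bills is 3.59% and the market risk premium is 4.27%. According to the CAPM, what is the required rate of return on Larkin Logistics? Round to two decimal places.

β = ρ × σ_i / σ_m = 0.68 × 35.8% / 23.0% = 1.0584
E(R) = 3.59% + 1.0584 × 4.27% = 8.11%

8.11%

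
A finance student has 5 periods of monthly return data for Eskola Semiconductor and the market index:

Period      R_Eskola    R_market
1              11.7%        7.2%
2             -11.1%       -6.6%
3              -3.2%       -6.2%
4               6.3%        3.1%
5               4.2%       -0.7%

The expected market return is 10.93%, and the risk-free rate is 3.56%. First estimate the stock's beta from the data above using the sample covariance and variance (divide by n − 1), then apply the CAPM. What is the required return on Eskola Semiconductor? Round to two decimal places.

13.90%

Mean R_i = (11.7 − 11.1 − 3.2 + 6.3 + 4.2) / 5 = 1.5800%
Mean R_m = (7.2 − 6.6 − 6.2 + 3.1 − 0.7) / 5 = -0.6400%
Σ(R_i − R̄_i)(R_m − R̄_m) = 198.9860  ⇒  Cov = 198.9860 / 4 = 49.7465
Σ(R_m − R̄_m)² = 141.8920  ⇒  Var(R_m) = 141.8920 / 4 = 35.4730
β = Cov / Var(R_m) = 49.7465 / 35.4730 = 1.4024
MRP = 10.93% − 3.56% = 7.37%
E(R) = R_f + β × MRP = 3.56% + 1.4024 × 7.37% = 13.90%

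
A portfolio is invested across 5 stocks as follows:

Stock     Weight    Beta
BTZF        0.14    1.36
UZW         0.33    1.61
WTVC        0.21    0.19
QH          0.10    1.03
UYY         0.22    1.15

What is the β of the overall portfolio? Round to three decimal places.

β_P = Σ w_i β_i = 0.14×1.36 + 0.33×1.61 + 0.21×0.19 + 0.10×1.03 + 0.22×1.15 = 1.1176

1.118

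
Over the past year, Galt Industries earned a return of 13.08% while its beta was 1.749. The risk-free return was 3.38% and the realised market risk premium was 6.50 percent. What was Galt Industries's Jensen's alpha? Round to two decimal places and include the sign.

CAPM benchmark = R_f + β(R_m − R_f) = 3.38% + 1.749 × 6.50% = 14.74850%
α = actual − benchmark = 13.08% − 14.74850% = -1.67%

-1.67%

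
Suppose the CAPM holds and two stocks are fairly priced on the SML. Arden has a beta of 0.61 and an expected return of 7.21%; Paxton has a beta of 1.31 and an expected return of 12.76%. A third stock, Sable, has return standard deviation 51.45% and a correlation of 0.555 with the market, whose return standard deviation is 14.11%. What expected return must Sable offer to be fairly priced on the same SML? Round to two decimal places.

18.42%

MRP = (12.76% − 7.21%) / (1.31 − 0.61) = 7.9286%
R_f = 7.21% − 0.61 × 7.9286% = 2.3736%
β_Sable = ρ·σ_i/σ_m = 0.555 × 51.45 / 14.11 = 2.0237
E(R_Sable) = R_f + β × MRP = 2.3736% + 2.0237 × 7.9286% = 18.42%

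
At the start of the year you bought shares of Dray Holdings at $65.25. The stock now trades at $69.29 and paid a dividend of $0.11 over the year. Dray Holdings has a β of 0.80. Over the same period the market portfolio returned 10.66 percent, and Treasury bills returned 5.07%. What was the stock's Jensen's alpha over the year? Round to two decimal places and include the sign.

-3.18%

Realised HPR = (P1 + D1 − P0) / P0 = (69.29 + 0.11 − 65.25) / 65.25 = 4.15 / 65.25 = 6.3602%
MRP = 10.66% − 5.07% = 5.59%
CAPM required = R_f + β·MRP = 5.07% + 0.80 × 5.59% = 9.5420%
α = realised − required = 6.3602% − 9.5420% = -3.18%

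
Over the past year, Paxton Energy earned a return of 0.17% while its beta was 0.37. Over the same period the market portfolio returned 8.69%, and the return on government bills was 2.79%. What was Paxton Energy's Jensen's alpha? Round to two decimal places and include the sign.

-4.80%

Market excess return = 8.69% − 2.79% = 5.90%
CAPM benchmark = R_f + β(R_m − R_f) = 2.79% + 0.37 × 5.90% = 4.9730%
α = actual − benchmark = 0.17% − 4.9730% = -4.80%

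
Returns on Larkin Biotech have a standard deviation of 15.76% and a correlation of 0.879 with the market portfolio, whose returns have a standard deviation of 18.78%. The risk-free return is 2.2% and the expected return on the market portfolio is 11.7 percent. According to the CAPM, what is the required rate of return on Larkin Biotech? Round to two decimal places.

9.21%

β = ρ × σ_i / σ_m = 0.879 × 15.76% / 18.78% = 0.7376
MRP = 11.7% − 2.2% = 9.50%
E(R) = 2.2% + 0.7376 × 9.5% = 9.21%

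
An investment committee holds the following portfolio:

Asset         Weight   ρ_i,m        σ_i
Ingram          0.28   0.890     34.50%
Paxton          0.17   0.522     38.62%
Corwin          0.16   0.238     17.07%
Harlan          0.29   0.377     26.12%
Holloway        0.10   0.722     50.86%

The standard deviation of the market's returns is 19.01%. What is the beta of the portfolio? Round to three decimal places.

1.010

β_Ingram = 0.890 × 34.50% / 19.01% = 1.6152
β_Paxton = 0.522 × 38.62% / 19.01% = 1.0605
β_Corwin = 0.238 × 17.07% / 19.01% = 0.2137
β_Harlan = 0.377 × 26.12% / 19.01% = 0.5180
β_Holloway = 0.722 × 50.86% / 19.01% = 1.9317
β_P = Σ w_i β_i = 0.28×1.6152 + 0.17×1.0605 + 0.16×0.2137 + 0.29×0.5180 + 0.10×1.9317 = 1.0101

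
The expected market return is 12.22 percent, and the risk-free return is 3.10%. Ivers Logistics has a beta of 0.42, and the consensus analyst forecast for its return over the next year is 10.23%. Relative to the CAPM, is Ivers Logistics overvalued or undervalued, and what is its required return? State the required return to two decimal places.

MRP = 12.22% − 3.10% = 9.12%
Required return = R_f + β·MRP = 3.10% + 0.42 × 9.12% = 6.93%
Forecast 10.23% > required 6.93% → the stock plots above the SML → undervalued.

Undervalued; required return 6.93%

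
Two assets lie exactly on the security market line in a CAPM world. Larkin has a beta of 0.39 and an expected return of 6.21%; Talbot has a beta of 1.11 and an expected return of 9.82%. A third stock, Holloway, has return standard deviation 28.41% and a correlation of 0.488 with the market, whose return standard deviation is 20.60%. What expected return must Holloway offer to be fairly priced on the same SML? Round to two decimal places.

7.63%

MRP = (9.82% − 6.21%) / (1.11 − 0.39) = 5.0139%
R_f = 6.21% − 0.39 × 5.0139% = 4.2546%
β_Holloway = ρ·σ_i/σ_m = 0.488 × 28.41 / 20.60 = 0.6730
E(R_Holloway) = R_f + β × MRP = 4.2546% + 0.6730 × 5.0139% = 7.63%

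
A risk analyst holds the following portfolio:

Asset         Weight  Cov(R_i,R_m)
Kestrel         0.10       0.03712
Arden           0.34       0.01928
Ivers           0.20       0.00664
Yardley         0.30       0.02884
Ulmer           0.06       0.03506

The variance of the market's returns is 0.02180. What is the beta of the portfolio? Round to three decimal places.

β_Kestrel = 0.03712 / 0.02180 = 1.7028
β_Arden = 0.01928 / 0.02180 = 0.8844
β_Ivers = 0.00664 / 0.02180 = 0.3046
β_Yardley = 0.02884 / 0.02180 = 1.3229
β_Ulmer = 0.03506 / 0.02180 = 1.6083
β_P = Σ w_i β_i = 0.10×1.7028 + 0.34×0.8844 + 0.20×0.3046 + 0.30×1.3229 + 0.06×1.6083 = 1.0253

1.025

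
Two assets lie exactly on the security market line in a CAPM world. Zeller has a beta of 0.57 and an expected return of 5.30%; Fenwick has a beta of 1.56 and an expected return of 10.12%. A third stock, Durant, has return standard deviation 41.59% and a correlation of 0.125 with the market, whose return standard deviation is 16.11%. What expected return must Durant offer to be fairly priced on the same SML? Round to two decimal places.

MRP = (10.12% − 5.30%) / (1.56 − 0.57) = 4.8687%
R_f = 5.30% − 0.57 × 4.8687% = 2.5248%
β_Durant = ρ·σ_i/σ_m = 0.125 × 41.59 / 16.11 = 0.3227
E(R_Durant) = R_f + β × MRP = 2.5248% + 0.3227 × 4.8687% = 4.10%

4.10%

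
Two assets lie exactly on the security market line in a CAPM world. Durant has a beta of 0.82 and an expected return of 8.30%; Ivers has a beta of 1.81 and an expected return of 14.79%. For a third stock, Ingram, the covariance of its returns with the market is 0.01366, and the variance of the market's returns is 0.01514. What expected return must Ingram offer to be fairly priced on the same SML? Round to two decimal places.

8.84%

MRP = (14.79% − 8.30%) / (1.81 − 0.82) = 6.5556%
R_f = 8.30% − 0.82 × 6.5556% = 2.9244%
β_Ingram = Cov / Var(R_m) = 0.01366 / 0.01514 = 0.9022
E(R_Ingram) = R_f + β × MRP = 2.9244% + 0.9022 × 6.5556% = 8.84%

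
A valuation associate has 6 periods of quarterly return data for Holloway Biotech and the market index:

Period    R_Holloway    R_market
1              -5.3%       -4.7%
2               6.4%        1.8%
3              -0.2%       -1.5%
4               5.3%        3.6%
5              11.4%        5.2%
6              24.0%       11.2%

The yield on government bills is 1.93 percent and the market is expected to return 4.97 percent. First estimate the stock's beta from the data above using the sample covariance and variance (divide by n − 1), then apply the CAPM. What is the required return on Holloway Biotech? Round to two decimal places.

Mean R_i = (-5.3 + 6.4 − 0.2 + 5.3 + 11.4 + 24.0) / 6 = 6.9333%
Mean R_m = (-4.7 + 1.8 − 1.5 + 3.6 + 5.2 + 11.2) / 6 = 2.6000%
Σ(R_i − R̄_i)(R_m − R̄_m) = 275.7300  ⇒  Cov = 275.7300 / 5 = 55.1460
Σ(R_m − R̄_m)² = 152.4600  ⇒  Var(R_m) = 152.4600 / 5 = 30.4920
β = Cov / Var(R_m) = 55.1460 / 30.4920 = 1.8085
MRP = 4.97% − 1.93% = 3.04%
E(R) = R_f + β × MRP = 1.93% + 1.8085 × 3.04% = 7.43%

7.43%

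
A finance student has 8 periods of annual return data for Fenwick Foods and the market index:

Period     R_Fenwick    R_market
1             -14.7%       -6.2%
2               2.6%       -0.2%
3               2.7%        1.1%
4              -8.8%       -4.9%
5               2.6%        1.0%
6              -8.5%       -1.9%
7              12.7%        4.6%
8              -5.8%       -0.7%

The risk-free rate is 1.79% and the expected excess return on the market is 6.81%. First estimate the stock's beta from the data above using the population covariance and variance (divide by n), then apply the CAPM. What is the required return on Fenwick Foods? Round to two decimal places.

18.31%

Mean R_i = (-14.7 + 2.6 + 2.7 − 8.8 + 2.6 − 8.5 + 12.7 − 5.8) / 8 = -2.1500%
Mean R_m = (-6.2 − 0.2 + 1.1 − 4.9 + 1.0 − 1.9 + 4.6 − 0.7) / 8 = -0.9000%
Σ(R_i − R̄_i)(R_m − R̄_m) = 202.4600  ⇒  Cov = 202.4600 / 8 = 25.3075
Σ(R_m − R̄_m)² = 83.4800  ⇒  Var(R_m) = 83.4800 / 8 = 10.4350
β = Cov / Var(R_m) = 25.3075 / 10.4350 = 2.4253
E(R) = R_f + β × MRP = 1.79% + 2.4253 × 6.81% = 18.31%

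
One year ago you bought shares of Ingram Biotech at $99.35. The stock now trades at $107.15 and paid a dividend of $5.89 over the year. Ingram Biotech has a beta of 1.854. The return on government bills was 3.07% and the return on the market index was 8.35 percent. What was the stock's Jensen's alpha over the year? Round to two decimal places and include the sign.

Realised HPR = (P1 + D1 − P0) / P0 = (107.15 + 5.89 − 99.35) / 99.35 = 13.69 / 99.35 = 13.7796%
MRP = 8.35% − 3.07% = 5.28%
CAPM required = R_f + β·MRP = 3.07% + 1.854 × 5.28% = 12.85912%
α = realised − required = 13.7796% − 12.85912% = +0.92%

+0.92%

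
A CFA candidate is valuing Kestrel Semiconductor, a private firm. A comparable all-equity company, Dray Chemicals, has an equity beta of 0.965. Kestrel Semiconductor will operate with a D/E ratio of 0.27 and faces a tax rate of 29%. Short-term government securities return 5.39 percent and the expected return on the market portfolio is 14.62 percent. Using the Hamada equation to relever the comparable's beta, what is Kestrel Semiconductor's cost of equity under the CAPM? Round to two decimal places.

β_L = β_U × [1 + (1 − t)(D/E)] = 0.965 × [1 + (1 − 0.29) × 0.27]
    = 0.965 × [1 + 0.71 × 0.27] = 0.965 × 1.1917 = 1.1500
MRP = 14.62% − 5.39% = 9.23%
E(R) = R_f + β_L × MRP = 5.39% + 1.1500 × 9.23% = 16.00%

16.00%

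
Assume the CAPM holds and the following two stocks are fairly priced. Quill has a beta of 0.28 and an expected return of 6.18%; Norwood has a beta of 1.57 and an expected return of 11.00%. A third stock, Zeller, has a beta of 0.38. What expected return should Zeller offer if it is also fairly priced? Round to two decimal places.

MRP (SML slope) = (11.00% − 6.18%) / (1.57 − 0.28) = 4.82% / 1.29 = 3.7364%
R_f (intercept) = 6.18% − 0.28 × 3.7364% = 5.1338%
E(R_Zeller) = R_f + β × MRP = 5.1338% + 0.38 × 3.7364% = 6.55%

6.55%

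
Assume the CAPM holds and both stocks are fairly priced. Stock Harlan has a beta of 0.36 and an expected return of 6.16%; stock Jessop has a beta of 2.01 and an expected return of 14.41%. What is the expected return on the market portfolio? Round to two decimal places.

Both satisfy E(R) = R_f + β·MRP, so the slope of the SML is
MRP = (14.41% − 6.16%) / (2.01 − 0.36) = 8.25% / 1.65 = 5.0000%
R_f = E(R_Harlan) − β_Harlan·MRP = 6.16% − 0.36 × 5.0000% = 4.3600%
E(R_m) = R_f + MRP = 4.3600% + 5.0000% = 9.36%

9.36%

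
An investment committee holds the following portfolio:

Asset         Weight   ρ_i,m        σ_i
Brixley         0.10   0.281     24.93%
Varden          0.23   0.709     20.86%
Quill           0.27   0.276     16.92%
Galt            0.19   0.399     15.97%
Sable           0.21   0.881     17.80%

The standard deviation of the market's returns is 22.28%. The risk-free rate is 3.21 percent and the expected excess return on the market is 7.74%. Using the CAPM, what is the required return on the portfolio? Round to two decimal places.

6.64%

β_Brixley = 0.281 × 24.93% / 22.28% = 0.3144
β_Varden = 0.709 × 20.86% / 22.28% = 0.6638
β_Quill = 0.276 × 16.92% / 22.28% = 0.2096
β_Galt = 0.399 × 15.97% / 22.28% = 0.2860
β_Sable = 0.881 × 17.80% / 22.28% = 0.7039
β_P = Σ w_i β_i = 0.10×0.3144 + 0.23×0.6638 + 0.27×0.2096 + 0.19×0.2860 + 0.21×0.7039 = 0.4429
E(R_P) = R_f + β_P × MRP = 3.21% + 0.4429 × 7.74% = 6.64%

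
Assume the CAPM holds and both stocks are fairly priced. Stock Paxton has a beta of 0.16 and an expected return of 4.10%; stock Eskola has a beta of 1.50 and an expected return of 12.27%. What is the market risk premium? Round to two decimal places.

6.10%

Both satisfy E(R) = R_f + β·MRP, so the slope of the SML is
MRP = (12.27% − 4.10%) / (1.50 − 0.16) = 8.17% / 1.34 = 6.0970%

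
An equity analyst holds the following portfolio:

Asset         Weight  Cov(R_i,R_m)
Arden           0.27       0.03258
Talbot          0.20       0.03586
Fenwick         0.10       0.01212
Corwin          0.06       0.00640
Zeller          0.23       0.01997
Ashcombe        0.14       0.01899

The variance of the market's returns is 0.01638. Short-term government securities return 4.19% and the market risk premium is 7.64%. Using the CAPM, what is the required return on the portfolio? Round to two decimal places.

β_Arden = 0.03258 / 0.01638 = 1.9890
β_Talbot = 0.03586 / 0.01638 = 2.1893
β_Fenwick = 0.01212 / 0.01638 = 0.7399
β_Corwin = 0.00640 / 0.01638 = 0.3907
β_Zeller = 0.01997 / 0.01638 = 1.2192
β_Ashcombe = 0.01899 / 0.01638 = 1.1593
β_P = Σ w_i β_i = 0.27×1.9890 + 0.20×2.1893 + 0.10×0.7399 + 0.06×0.3907 + 0.23×1.2192 + 0.14×1.1593 = 1.5150
E(R_P) = R_f + β_P × MRP = 4.19% + 1.5150 × 7.64% = 15.76%

15.76%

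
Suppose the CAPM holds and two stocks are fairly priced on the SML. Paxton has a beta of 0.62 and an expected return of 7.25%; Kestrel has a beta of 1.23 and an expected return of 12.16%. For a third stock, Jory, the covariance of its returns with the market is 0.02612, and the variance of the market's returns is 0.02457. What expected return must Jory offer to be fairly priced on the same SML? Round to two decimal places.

10.82%

MRP = (12.16% − 7.25%) / (1.23 − 0.62) = 8.0492%
R_f = 7.25% − 0.62 × 8.0492% = 2.2595%
β_Jory = Cov / Var(R_m) = 0.02612 / 0.02457 = 1.0631
E(R_Jory) = R_f + β × MRP = 2.2595% + 1.0631 × 8.0492% = 10.82%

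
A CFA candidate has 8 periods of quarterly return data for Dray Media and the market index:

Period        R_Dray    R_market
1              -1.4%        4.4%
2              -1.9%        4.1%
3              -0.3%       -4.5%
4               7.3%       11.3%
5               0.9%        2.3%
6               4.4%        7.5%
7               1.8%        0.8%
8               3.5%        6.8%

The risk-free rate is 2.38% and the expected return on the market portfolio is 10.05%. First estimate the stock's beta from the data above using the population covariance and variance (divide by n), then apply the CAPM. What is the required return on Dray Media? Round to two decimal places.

Mean R_i = (-1.4 − 1.9 − 0.3 + 7.3 + 0.9 + 4.4 + 1.8 + 3.5) / 8 = 1.7875%
Mean R_m = (4.4 + 4.1 − 4.5 + 11.3 + 2.3 + 7.5 + 0.8 + 6.8) / 8 = 4.0875%
Σ(R_i − R̄_i)(R_m − R̄_m) = 71.7488  ⇒  Cov = 71.7488 / 8 = 8.9686
Σ(R_m − R̄_m)² = 158.8688  ⇒  Var(R_m) = 158.8688 / 8 = 19.8586
β = Cov / Var(R_m) = 8.9686 / 19.8586 = 0.4516
MRP = 10.05% − 2.38% = 7.67%
E(R) = R_f + β × MRP = 2.38% + 0.4516 × 7.67% = 5.84%

5.84%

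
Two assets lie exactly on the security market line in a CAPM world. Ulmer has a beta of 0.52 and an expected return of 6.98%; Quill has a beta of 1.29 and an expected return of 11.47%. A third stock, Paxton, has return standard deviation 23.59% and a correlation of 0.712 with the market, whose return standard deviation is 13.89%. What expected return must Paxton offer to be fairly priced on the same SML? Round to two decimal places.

MRP = (11.47% − 6.98%) / (1.29 − 0.52) = 5.8312%
R_f = 6.98% − 0.52 × 5.8312% = 3.9478%
β_Paxton = ρ·σ_i/σ_m = 0.712 × 23.59 / 13.89 = 1.2092
E(R_Paxton) = R_f + β × MRP = 3.9478% + 1.2092 × 5.8312% = 11.00%

11.00%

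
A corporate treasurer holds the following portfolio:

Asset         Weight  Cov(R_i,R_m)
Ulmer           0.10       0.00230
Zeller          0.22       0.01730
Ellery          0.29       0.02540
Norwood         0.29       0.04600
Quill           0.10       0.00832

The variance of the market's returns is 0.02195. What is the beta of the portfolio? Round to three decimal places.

β_Ulmer = 0.00230 / 0.02195 = 0.1048
β_Zeller = 0.01730 / 0.02195 = 0.7882
β_Ellery = 0.02540 / 0.02195 = 1.1572
β_Norwood = 0.04600 / 0.02195 = 2.0957
β_Quill = 0.00832 / 0.02195 = 0.3790
β_P = Σ w_i β_i = 0.10×0.1048 + 0.22×0.7882 + 0.29×1.1572 + 0.29×2.0957 + 0.10×0.3790 = 1.1651

1.165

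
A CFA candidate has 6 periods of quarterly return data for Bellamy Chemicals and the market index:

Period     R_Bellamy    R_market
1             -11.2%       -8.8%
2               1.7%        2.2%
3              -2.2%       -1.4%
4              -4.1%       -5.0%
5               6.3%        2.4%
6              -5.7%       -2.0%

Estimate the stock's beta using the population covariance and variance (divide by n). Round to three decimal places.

1.302

Mean R_i = (-11.2 + 1.7 − 2.2 − 4.1 + 6.3 − 5.7) / 6 = -2.5333%
Mean R_m = (-8.8 + 2.2 − 1.4 − 5.0 + 2.4 − 2.0) / 6 = -2.1000%
Σ(R_i − R̄_i)(R_m − R̄_m) = 120.4800  ⇒  Cov = 120.4800 / 6 = 20.0800
Σ(R_m − R̄_m)² = 92.5400  ⇒  Var(R_m) = 92.5400 / 6 = 15.4233
β = Cov / Var(R_m) = 20.0800 / 15.4233 = 1.3019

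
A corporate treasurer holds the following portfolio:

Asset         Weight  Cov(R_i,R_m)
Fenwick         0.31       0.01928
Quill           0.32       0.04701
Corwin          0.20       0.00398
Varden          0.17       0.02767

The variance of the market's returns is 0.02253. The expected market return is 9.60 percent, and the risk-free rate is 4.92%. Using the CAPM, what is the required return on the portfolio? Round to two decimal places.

β_Fenwick = 0.01928 / 0.02253 = 0.8557
β_Quill = 0.04701 / 0.02253 = 2.0866
β_Corwin = 0.00398 / 0.02253 = 0.1767
β_Varden = 0.02767 / 0.02253 = 1.2281
β_P = Σ w_i β_i = 0.31×0.8557 + 0.32×2.0866 + 0.20×0.1767 + 0.17×1.2281 = 1.1771
MRP = 9.60% − 4.92% = 4.68%
E(R_P) = R_f + β_P × MRP = 4.92% + 1.1771 × 4.68% = 10.43%

10.43%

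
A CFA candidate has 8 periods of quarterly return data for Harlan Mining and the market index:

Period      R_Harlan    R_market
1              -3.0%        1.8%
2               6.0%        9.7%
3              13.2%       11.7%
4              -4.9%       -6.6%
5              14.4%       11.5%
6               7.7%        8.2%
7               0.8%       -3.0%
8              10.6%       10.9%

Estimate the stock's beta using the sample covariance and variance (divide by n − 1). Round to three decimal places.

0.925

Mean R_i = (-3.0 + 6.0 + 13.2 − 4.9 + 14.4 + 7.7 + 0.8 + 10.6) / 8 = 5.6000%
Mean R_m = (1.8 + 9.7 + 11.7 − 6.6 + 11.5 + 8.2 − 3.0 + 10.9) / 8 = 5.5250%
Σ(R_i − R̄_i)(R_m − R̄_m) = 333.9400  ⇒  Cov = 333.9400 / 7 = 47.7057
Σ(R_m − R̄_m)² = 360.8750  ⇒  Var(R_m) = 360.8750 / 7 = 51.5536
β = Cov / Var(R_m) = 47.7057 / 51.5536 = 0.9254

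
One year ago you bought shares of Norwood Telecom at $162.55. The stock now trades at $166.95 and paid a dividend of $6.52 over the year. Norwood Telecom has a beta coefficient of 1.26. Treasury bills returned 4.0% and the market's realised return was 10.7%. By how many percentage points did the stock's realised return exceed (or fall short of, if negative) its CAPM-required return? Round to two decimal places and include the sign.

-5.72%

Realised HPR = (P1 + D1 − P0) / P0 = (166.95 + 6.52 − 162.55) / 162.55 = 10.92 / 162.55 = 6.7179%
MRP = 10.7% − 4.0% = 6.70%
CAPM required = R_f + β·MRP = 4.0% + 1.26 × 6.7% = 12.4420%
α = realised − required = 6.7179% − 12.4420% = -5.72%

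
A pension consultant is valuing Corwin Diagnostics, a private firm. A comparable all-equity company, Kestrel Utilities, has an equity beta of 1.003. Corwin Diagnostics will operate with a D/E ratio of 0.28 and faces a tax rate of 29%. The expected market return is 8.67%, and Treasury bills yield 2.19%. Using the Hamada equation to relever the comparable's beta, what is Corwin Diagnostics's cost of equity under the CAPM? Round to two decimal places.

9.98%

β_L = β_U × [1 + (1 − t)(D/E)] = 1.003 × [1 + (1 − 0.29) × 0.28]
    = 1.003 × [1 + 0.71 × 0.28] = 1.003 × 1.1988 = 1.2024
MRP = 8.67% − 2.19% = 6.48%
E(R) = R_f + β_L × MRP = 2.19% + 1.2024 × 6.48% = 9.98%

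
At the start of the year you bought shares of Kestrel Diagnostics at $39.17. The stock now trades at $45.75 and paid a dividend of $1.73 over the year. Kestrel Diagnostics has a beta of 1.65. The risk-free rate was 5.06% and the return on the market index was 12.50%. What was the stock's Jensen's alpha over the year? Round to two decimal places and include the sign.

Realised HPR = (P1 + D1 − P0) / P0 = (45.75 + 1.73 − 39.17) / 39.17 = 8.31 / 39.17 = 21.2152%
MRP = 12.50% − 5.06% = 7.44%
CAPM required = R_f + β·MRP = 5.06% + 1.65 × 7.44% = 17.3360%
α = realised − required = 21.2152% − 17.3360% = +3.88%

+3.88%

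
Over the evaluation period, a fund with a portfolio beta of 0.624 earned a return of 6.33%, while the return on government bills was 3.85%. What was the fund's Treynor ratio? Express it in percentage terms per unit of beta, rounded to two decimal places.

3.97%

Treynor = (R_P − R_f) / β_P = (6.33% − 3.85%) / 0.6240 = 2.48% / 0.6240 = 3.97%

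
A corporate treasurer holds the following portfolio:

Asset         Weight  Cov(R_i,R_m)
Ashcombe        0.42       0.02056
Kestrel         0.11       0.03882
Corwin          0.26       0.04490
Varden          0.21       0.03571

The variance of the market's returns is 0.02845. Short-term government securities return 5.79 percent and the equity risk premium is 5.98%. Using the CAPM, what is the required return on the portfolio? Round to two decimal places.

β_Ashcombe = 0.02056 / 0.02845 = 0.7227
β_Kestrel = 0.03882 / 0.02845 = 1.3645
β_Corwin = 0.04490 / 0.02845 = 1.5782
β_Varden = 0.03571 / 0.02845 = 1.2552
β_P = Σ w_i β_i = 0.42×0.7227 + 0.11×1.3645 + 0.26×1.5782 + 0.21×1.2552 = 1.1276
E(R_P) = R_f + β_P × MRP = 5.79% + 1.1276 × 5.98% = 12.53%

12.53%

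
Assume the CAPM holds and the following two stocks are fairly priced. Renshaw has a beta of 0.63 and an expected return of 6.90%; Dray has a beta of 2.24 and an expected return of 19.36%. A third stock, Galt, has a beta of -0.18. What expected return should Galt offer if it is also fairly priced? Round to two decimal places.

MRP (SML slope) = (19.36% − 6.90%) / (2.24 − 0.63) = 12.46% / 1.61 = 7.7391%
R_f (intercept) = 6.90% − 0.63 × 7.7391% = 2.0244%
E(R_Galt) = R_f + β × MRP = 2.0244% + -0.18 × 7.7391% = 0.63%

0.63%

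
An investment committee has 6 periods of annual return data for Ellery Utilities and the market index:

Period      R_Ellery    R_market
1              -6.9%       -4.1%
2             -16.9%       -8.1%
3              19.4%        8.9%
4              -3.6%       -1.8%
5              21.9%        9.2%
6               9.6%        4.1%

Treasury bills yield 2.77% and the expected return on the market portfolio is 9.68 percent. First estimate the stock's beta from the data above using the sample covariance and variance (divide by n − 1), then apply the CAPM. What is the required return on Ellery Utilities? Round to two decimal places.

Mean R_i = (-6.9 − 16.9 + 19.4 − 3.6 + 21.9 + 9.6) / 6 = 3.9167%
Mean R_m = (-4.1 − 8.1 + 8.9 − 1.8 + 9.2 + 4.1) / 6 = 1.3667%
Σ(R_i − R̄_i)(R_m − R̄_m) = 553.0433  ⇒  Cov = 553.0433 / 5 = 110.6087
Σ(R_m − R̄_m)² = 255.1133  ⇒  Var(R_m) = 255.1133 / 5 = 51.0227
β = Cov / Var(R_m) = 110.6087 / 51.0227 = 2.1678
MRP = 9.68% − 2.77% = 6.91%
E(R) = R_f + β × MRP = 2.77% + 2.1678 × 6.91% = 17.75%

17.75%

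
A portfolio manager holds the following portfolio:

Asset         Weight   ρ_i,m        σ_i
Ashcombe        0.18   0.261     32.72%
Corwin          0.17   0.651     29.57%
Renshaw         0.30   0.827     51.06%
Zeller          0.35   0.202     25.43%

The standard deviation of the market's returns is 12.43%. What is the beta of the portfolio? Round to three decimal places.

β_Ashcombe = 0.261 × 32.72% / 12.43% = 0.6870
β_Corwin = 0.651 × 29.57% / 12.43% = 1.5487
β_Renshaw = 0.827 × 51.06% / 12.43% = 3.3972
β_Zeller = 0.202 × 25.43% / 12.43% = 0.4133
β_P = Σ w_i β_i = 0.18×0.6870 + 0.17×1.5487 + 0.30×3.3972 + 0.35×0.4133 = 1.5508

1.551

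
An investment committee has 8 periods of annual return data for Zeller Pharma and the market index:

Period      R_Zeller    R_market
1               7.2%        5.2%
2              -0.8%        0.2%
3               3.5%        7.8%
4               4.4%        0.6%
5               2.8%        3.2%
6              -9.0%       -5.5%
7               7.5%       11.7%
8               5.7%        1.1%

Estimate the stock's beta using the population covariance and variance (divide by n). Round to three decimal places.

0.803

Mean R_i = (7.2 − 0.8 + 3.5 + 4.4 + 2.8 − 9.0 + 7.5 + 5.7) / 8 = 2.6625%
Mean R_m = (5.2 + 0.2 + 7.8 + 0.6 + 3.2 − 5.5 + 11.7 + 1.1) / 8 = 3.0375%
Σ(R_i − R̄_i)(R_m − R̄_m) = 155.0013  ⇒  Cov = 155.0013 / 8 = 19.3752
Σ(R_m − R̄_m)² = 193.0588  ⇒  Var(R_m) = 193.0588 / 8 = 24.1324
β = Cov / Var(R_m) = 19.3752 / 24.1324 = 0.8029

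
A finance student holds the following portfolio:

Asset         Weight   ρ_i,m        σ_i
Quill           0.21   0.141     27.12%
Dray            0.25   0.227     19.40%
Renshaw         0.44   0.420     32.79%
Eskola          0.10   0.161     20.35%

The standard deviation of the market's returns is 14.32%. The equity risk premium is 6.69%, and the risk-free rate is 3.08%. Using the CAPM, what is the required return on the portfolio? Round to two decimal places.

6.95%

β_Quill = 0.141 × 27.12% / 14.32% = 0.2670
β_Dray = 0.227 × 19.40% / 14.32% = 0.3075
β_Renshaw = 0.420 × 32.79% / 14.32% = 0.9617
β_Eskola = 0.161 × 20.35% / 14.32% = 0.2288
β_P = Σ w_i β_i = 0.21×0.2670 + 0.25×0.3075 + 0.44×0.9617 + 0.10×0.2288 = 0.5790
E(R_P) = R_f + β_P × MRP = 3.08% + 0.5790 × 6.69% = 6.95%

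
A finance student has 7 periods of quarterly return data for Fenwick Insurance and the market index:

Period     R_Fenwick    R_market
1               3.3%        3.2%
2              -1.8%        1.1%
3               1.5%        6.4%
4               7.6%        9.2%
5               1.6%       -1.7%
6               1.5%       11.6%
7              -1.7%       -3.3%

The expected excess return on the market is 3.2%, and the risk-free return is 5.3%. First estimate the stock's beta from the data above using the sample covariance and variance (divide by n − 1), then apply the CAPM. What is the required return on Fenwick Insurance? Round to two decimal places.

6.39%

Mean R_i = (3.3 − 1.8 + 1.5 + 7.6 + 1.6 + 1.5 − 1.7) / 7 = 1.7143%
Mean R_m = (3.2 + 1.1 + 6.4 + 9.2 − 1.7 + 11.6 − 3.3) / 7 = 3.7857%
Σ(R_i − R̄_i)(R_m − R̄_m) = 62.9614  ⇒  Cov = 62.9614 / 6 = 10.4936
Σ(R_m − R̄_m)² = 185.0686  ⇒  Var(R_m) = 185.0686 / 6 = 30.8448
β = Cov / Var(R_m) = 10.4936 / 30.8448 = 0.3402
E(R) = R_f + β × MRP = 5.3% + 0.3402 × 3.2% = 6.39%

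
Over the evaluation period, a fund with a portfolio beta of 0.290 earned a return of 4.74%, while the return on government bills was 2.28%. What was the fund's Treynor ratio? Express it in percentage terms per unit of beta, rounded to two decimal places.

Treynor = (R_P − R_f) / β_P = (4.74% − 2.28%) / 0.2900 = 2.46% / 0.2900 = 8.48%

8.48%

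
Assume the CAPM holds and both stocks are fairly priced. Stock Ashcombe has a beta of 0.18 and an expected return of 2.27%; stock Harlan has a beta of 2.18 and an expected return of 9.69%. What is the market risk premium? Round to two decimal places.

3.71%

Both satisfy E(R) = R_f + β·MRP, so the slope of the SML is
MRP = (9.69% − 2.27%) / (2.18 − 0.18) = 7.42% / 2.00 = 3.7100%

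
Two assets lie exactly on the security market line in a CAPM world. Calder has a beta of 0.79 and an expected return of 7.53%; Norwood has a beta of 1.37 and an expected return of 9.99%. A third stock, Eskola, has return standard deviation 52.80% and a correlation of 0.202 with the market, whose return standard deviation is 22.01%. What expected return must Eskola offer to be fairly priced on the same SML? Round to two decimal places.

MRP = (9.99% − 7.53%) / (1.37 − 0.79) = 4.2414%
R_f = 7.53% − 0.79 × 4.2414% = 4.1793%
β_Eskola = ρ·σ_i/σ_m = 0.202 × 52.80 / 22.01 = 0.4846
E(R_Eskola) = R_f + β × MRP = 4.1793% + 0.4846 × 4.2414% = 6.23%

6.23%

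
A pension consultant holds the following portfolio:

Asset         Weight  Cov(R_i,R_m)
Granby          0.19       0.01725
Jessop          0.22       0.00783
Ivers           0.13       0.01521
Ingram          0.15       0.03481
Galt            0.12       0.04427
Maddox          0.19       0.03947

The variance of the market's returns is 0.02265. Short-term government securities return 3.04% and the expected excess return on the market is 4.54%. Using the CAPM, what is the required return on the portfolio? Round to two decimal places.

β_Granby = 0.01725 / 0.02265 = 0.7616
β_Jessop = 0.00783 / 0.02265 = 0.3457
β_Ivers = 0.01521 / 0.02265 = 0.6715
β_Ingram = 0.03481 / 0.02265 = 1.5369
β_Galt = 0.04427 / 0.02265 = 1.9545
β_Maddox = 0.03947 / 0.02265 = 1.7426
β_P = Σ w_i β_i = 0.19×0.7616 + 0.22×0.3457 + 0.13×0.6715 + 0.15×1.5369 + 0.12×1.9545 + 0.19×1.7426 = 1.1042
E(R_P) = R_f + β_P × MRP = 3.04% + 1.1042 × 4.54% = 8.05%

8.05%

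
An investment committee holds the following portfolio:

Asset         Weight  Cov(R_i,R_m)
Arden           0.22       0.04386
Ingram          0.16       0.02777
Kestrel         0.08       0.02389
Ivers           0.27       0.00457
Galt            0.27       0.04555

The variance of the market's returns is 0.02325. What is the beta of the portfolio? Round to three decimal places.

1.270

β_Arden = 0.04386 / 0.02325 = 1.8865
β_Ingram = 0.02777 / 0.02325 = 1.1944
β_Kestrel = 0.02389 / 0.02325 = 1.0275
β_Ivers = 0.00457 / 0.02325 = 0.1966
β_Galt = 0.04555 / 0.02325 = 1.9591
β_P = Σ w_i β_i = 0.22×1.8865 + 0.16×1.1944 + 0.08×1.0275 + 0.27×0.1966 + 0.27×1.9591 = 1.2704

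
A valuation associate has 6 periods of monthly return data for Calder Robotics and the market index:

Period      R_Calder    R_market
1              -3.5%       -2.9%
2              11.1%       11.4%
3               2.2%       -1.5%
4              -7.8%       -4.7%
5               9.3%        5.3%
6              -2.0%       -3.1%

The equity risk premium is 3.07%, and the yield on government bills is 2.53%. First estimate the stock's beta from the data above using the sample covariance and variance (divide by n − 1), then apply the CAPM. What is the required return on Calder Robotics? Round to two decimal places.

5.94%

Mean R_i = (-3.5 + 11.1 + 2.2 − 7.8 + 9.3 − 2.0) / 6 = 1.5500%
Mean R_m = (-2.9 + 11.4 − 1.5 − 4.7 + 5.3 − 3.1) / 6 = 0.7500%
Σ(R_i − R̄_i)(R_m − R̄_m) = 218.5650  ⇒  Cov = 218.5650 / 5 = 43.7130
Σ(R_m − R̄_m)² = 197.0350  ⇒  Var(R_m) = 197.0350 / 5 = 39.4070
β = Cov / Var(R_m) = 43.7130 / 39.4070 = 1.1093
E(R) = R_f + β × MRP = 2.53% + 1.1093 × 3.07% = 5.94%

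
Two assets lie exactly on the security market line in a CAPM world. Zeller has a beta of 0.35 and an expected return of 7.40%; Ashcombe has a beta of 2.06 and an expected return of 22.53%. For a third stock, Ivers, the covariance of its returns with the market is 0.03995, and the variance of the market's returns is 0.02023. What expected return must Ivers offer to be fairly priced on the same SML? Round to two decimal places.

21.78%

MRP = (22.53% − 7.40%) / (2.06 − 0.35) = 8.8480%
R_f = 7.40% − 0.35 × 8.8480% = 4.3032%
β_Ivers = Cov / Var(R_m) = 0.03995 / 0.02023 = 1.9748
E(R_Ivers) = R_f + β × MRP = 4.3032% + 1.9748 × 8.8480% = 21.78%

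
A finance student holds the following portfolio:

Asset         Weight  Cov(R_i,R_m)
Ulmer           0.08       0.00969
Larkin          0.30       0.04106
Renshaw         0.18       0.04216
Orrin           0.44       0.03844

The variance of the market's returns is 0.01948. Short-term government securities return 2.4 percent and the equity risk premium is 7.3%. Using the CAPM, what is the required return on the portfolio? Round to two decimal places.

16.49%

β_Ulmer = 0.00969 / 0.01948 = 0.4974
β_Larkin = 0.04106 / 0.01948 = 2.1078
β_Renshaw = 0.04216 / 0.01948 = 2.1643
β_Orrin = 0.03844 / 0.01948 = 1.9733
β_P = Σ w_i β_i = 0.08×0.4974 + 0.30×2.1078 + 0.18×2.1643 + 0.44×1.9733 = 1.9300
E(R_P) = R_f + β_P × MRP = 2.4% + 1.9300 × 7.3% = 16.49%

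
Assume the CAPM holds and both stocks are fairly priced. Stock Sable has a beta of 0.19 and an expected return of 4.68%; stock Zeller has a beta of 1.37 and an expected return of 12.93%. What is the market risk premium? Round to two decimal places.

6.99%

Both satisfy E(R) = R_f + β·MRP, so the slope of the SML is
MRP = (12.93% − 4.68%) / (1.37 − 0.19) = 8.25% / 1.18 = 6.9915%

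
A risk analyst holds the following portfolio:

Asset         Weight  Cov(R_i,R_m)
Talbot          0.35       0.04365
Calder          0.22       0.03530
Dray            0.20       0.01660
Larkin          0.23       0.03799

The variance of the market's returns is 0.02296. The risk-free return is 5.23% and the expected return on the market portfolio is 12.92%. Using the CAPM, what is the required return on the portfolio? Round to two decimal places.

β_Talbot = 0.04365 / 0.02296 = 1.9011
β_Calder = 0.03530 / 0.02296 = 1.5375
β_Dray = 0.01660 / 0.02296 = 0.7230
β_Larkin = 0.03799 / 0.02296 = 1.6546
β_P = Σ w_i β_i = 0.35×1.9011 + 0.22×1.5375 + 0.20×0.7230 + 0.23×1.6546 = 1.5288
MRP = 12.92% − 5.23% = 7.69%
E(R_P) = R_f + β_P × MRP = 5.23% + 1.5288 × 7.69% = 16.99%

16.99%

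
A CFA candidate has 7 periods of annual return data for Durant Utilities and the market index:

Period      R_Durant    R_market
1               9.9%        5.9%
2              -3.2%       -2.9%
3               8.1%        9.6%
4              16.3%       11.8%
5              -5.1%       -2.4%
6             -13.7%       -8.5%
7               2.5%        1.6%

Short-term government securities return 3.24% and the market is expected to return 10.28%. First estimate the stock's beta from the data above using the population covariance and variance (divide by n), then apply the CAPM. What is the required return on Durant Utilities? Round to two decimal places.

12.81%

Mean R_i = (9.9 − 3.2 + 8.1 + 16.3 − 5.1 − 13.7 + 2.5) / 7 = 2.1143%
Mean R_m = (5.9 − 2.9 + 9.6 + 11.8 − 2.4 − 8.5 + 1.6) / 7 = 2.1571%
Σ(R_i − R̄_i)(R_m − R̄_m) = 438.5543  ⇒  Cov = 438.5543 / 7 = 62.6506
Σ(R_m − R̄_m)² = 322.6171  ⇒  Var(R_m) = 322.6171 / 7 = 46.0882
β = Cov / Var(R_m) = 62.6506 / 46.0882 = 1.3594
MRP = 10.28% − 3.24% = 7.04%
E(R) = R_f + β × MRP = 3.24% + 1.3594 × 7.04% = 12.81%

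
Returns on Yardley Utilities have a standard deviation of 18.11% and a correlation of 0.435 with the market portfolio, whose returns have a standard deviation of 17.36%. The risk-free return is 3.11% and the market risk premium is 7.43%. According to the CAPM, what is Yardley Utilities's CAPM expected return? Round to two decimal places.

β = ρ × σ_i / σ_m = 0.435 × 18.11% / 17.36% = 0.4538
E(R) = 3.11% + 0.4538 × 7.43% = 6.48%

6.48%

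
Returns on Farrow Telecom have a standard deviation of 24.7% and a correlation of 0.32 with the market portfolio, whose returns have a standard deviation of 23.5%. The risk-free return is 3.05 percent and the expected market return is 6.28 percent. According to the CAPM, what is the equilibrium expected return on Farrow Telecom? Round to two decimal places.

β = ρ × σ_i / σ_m = 0.32 × 24.7% / 23.5% = 0.3363
MRP = 6.28% − 3.05% = 3.23%
E(R) = 3.05% + 0.3363 × 3.23% = 4.14%

4.14%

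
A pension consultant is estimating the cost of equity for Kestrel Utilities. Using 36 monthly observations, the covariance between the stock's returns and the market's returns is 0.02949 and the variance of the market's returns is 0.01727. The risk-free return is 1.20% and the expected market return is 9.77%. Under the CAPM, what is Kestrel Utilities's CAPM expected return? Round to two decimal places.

15.83%

β = Cov(R_i, R_m) / Var(R_m) = 0.02949 / 0.01727 = 1.7076
MRP = 9.77% − 1.20% = 8.57%
E(R) = R_f + β × MRP = 1.20% + 1.7076 × 8.57% = 15.83%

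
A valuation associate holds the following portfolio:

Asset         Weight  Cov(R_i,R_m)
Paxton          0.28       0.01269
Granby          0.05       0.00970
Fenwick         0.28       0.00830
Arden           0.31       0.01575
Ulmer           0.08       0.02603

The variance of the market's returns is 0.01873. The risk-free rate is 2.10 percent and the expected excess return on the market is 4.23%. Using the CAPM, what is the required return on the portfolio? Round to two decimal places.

β_Paxton = 0.01269 / 0.01873 = 0.6775
β_Granby = 0.00970 / 0.01873 = 0.5179
β_Fenwick = 0.00830 / 0.01873 = 0.4431
β_Arden = 0.01575 / 0.01873 = 0.8409
β_Ulmer = 0.02603 / 0.01873 = 1.3897
β_P = Σ w_i β_i = 0.28×0.6775 + 0.05×0.5179 + 0.28×0.4431 + 0.31×0.8409 + 0.08×1.3897 = 0.7115
E(R_P) = R_f + β_P × MRP = 2.10% + 0.7115 × 4.23% = 5.11%

5.11%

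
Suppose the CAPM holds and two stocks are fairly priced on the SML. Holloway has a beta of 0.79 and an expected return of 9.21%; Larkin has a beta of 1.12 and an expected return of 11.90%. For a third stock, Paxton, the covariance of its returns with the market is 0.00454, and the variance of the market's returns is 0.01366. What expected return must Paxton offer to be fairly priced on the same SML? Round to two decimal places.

MRP = (11.90% − 9.21%) / (1.12 − 0.79) = 8.1515%
R_f = 9.21% − 0.79 × 8.1515% = 2.7703%
β_Paxton = Cov / Var(R_m) = 0.00454 / 0.01366 = 0.3324
E(R_Paxton) = R_f + β × MRP = 2.7703% + 0.3324 × 8.1515% = 5.48%

5.48%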